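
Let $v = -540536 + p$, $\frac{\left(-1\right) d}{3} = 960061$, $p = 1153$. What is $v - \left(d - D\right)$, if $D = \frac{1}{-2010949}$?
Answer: $\frac{4707229419199}{2010949} \approx 2.3408 \cdot 10^{6}$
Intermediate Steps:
$d = -2880183$ ($d = \left(-3\right) 960061 = -2880183$)
$v = -539383$ ($v = -540536 + 1153 = -539383$)
$D = - \frac{1}{2010949} \approx -4.9728 \cdot 10^{-7}$
$v - \left(d - D\right) = -539383 - \left(-2880183 - - \frac{1}{2010949}\right) = -539383 - \left(-2880183 + \frac{1}{2010949}\right) = -539383 - - \frac{5791901123666}{2010949} = -539383 + \frac{5791901123666}{2010949} = \frac{4707229419199}{2010949}$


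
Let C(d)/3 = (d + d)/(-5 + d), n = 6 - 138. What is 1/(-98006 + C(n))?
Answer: -137/13426030 ≈ -1.0204e-5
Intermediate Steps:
n = -132
C(d) = 6*d/(-5 + d) (C(d) = 3*((d + d)/(-5 + d)) = 3*((2*d)/(-5 + d)) = 3*(2*d/(-5 + d)) = 6*d/(-5 + d))
1/(-98006 + C(n)) = 1/(-98006 + 6*(-132)/(-5 - 132)) = 1/(-98006 + 6*(-132)/(-137)) = 1/(-98006 + 6*(-132)*(-1/137)) = 1/(-98006 + 792/137) = 1/(-13426030/137) = -137/13426030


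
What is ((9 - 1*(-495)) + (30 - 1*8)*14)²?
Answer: 659344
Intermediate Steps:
((9 - 1*(-495)) + (30 - 1*8)*14)² = ((9 + 495) + (30 - 8)*14)² = (504 + 22*14)² = (504 + 308)² = 812² = 659344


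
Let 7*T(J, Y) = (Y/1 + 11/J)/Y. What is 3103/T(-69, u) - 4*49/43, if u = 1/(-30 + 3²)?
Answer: 21462469/4300 ≈ 4991.3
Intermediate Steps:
u = -1/21 (u = 1/(-30 + 9) = 1/(-21) = -1/21 ≈ -0.047619)
T(J, Y) = (Y + 11/J)/(7*Y) (T(J, Y) = ((Y/1 + 11/J)/Y)/7 = ((Y*1 + 11/J)/Y)/7 = ((Y + 11/J)/Y)/7 = (Y + 11/J)/(7*Y))
3103/T(-69, u) - 4*49/43 = 3103/(((⅐)*(11 - 69*(-1/21))/(-69*(-1/21)))) - 4*49/43 = 3103/(((⅐)*(-1/69)*(-21)*(11 + 23/7))) - 196*1/43 = 3103/(((⅐)*(-1/69)*(-21)*(100/7))) - 196/43 = 3103/(100/161) - 196/43 = 3103*(161/100) - 196/43 = 499583/100 - 196/43 = 21462469/4300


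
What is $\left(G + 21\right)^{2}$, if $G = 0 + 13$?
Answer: $1156$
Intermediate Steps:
$G = 13$
$\left(G + 21\right)^{2} = \left(13 + 21\right)^{2} = 34^{2} = 1156$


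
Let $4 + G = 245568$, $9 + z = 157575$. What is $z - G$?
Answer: $-87998$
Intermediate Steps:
$z = 157566$ ($z = -9 + 157575 = 157566$)
$G = 245564$ ($G = -4 + 245568 = 245564$)
$z - G = 157566 - 245564 = -87998$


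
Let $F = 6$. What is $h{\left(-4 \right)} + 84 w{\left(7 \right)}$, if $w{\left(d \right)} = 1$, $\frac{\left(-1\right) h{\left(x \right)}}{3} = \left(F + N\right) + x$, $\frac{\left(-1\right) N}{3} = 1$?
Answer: $87$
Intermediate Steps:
$N = -3$ ($N = \left(-3\right) 1 = -3$)
$h{\left(x \right)} = -9 - 3 x$ ($h{\left(x \right)} = - 3 \left(\left(6 - 3\right) + x\right) = - 3 \left(3 + x\right) = -9 - 3 x$)
$h{\left(-4 \right)} + 84 w{\left(7 \right)} = \left(-9 - -12\right) + 84 \cdot 1 = \left(-9 + 12\right) + 84 = 3 + 84 = 87$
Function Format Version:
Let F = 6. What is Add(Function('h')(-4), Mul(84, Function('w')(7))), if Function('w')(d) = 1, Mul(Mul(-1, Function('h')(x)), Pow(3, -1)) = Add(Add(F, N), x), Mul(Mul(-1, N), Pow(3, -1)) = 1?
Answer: 87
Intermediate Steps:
N = -3 (N = Mul(-3, 1) = -3)
Function('h')(x) = Add(-9, Mul(-3, x)) (Function('h')(x) = Mul(-3, Add(Add(6, -3), x)) = Mul(-3, Add(3, x)) = Add(-9, Mul(-3, x)))
Add(Function('h')(-4), Mul(84, Function('w')(7))) = Add(Add(-9, Mul(-3, -4)), Mul(84, 1)) = Add(Add(-9, 12), 84) = Add(3, 84) = 87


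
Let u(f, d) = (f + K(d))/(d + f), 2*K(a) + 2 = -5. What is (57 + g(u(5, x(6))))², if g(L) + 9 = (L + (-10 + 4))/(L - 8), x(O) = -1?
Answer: 8838729/3721 ≈ 2375.4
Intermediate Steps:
K(a) = -7/2 (K(a) = -1 + (½)*(-5) = -1 - 5/2 = -7/2)
u(f, d) = (-7/2 + f)/(d + f) (u(f, d) = (f - 7/2)/(d + f) = (-7/2 + f)/(d + f))
g(L) = -9 + (-6 + L)/(-8 + L) (g(L) = -9 + (L + (-10 + 4))/(L - 8) = -9 + (L - 6)/(-8 + L) = -9 + (-6 + L)/(-8 + L))
(57 + g(u(5, x(6))))² = (57 + 2*(33 - 4*(-7/2 + 5)/(-1 + 5))/(-8 + (-7/2 + 5)/(-1 + 5)))² = (57 + 2*(33 - 4*3/(4*2))/(-8 + (3/2)/4))² = (57 + 2*(33 - 3/2)/(-8 + (¼)*(3/2)))² = (57 + 2*(33 - 4*3/8)/(-8 + 3/8))² = (57 + 2*(33 - 3/2)/(-61/8))² = (57 + 2*(-8/61)*(63/2))² = (57 - 504/61)² = (2973/61)² = 8838729/3721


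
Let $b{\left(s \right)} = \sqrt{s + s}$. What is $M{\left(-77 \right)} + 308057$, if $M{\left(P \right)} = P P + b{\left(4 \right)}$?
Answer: $313986 + 2 \sqrt{2} \approx 3.1399 \cdot 10^{5}$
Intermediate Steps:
$b{\left(s \right)} = \sqrt{2} \sqrt{s}$ ($b{\left(s \right)} = \sqrt{2 s} = \sqrt{2} \sqrt{s}$)
$M{\left(P \right)} = P^{2} + 2 \sqrt{2}$ ($M{\left(P \right)} = P P + \sqrt{2} \sqrt{4} = P^{2} + \sqrt{2} \cdot 2 = P^{2} + 2 \sqrt{2}$)
$M{\left(-77 \right)} + 308057 = \left(\left(-77\right)^{2} + 2 \sqrt{2}\right) + 308057 = \left(5929 + 2 \sqrt{2}\right) + 308057 = 313986 + 2 \sqrt{2}$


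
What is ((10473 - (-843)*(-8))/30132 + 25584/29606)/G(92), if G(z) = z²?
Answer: 146882977/1258438794048 ≈ 0.00011672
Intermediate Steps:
((10473 - (-843)*(-8))/30132 + 25584/29606)/G(92) = ((10473 - (-843)*(-8))/30132 + 25584/29606)/(92²) = ((10473 - 1*6744)*(1/30132) + 25584*(1/29606))/8464 = ((10473 - 6744)*(1/30132) + 12792/14803)*(1/8464) = (3729*(1/30132) + 12792/14803)*(1/8464) = (1243/10044 + 12792/14803)*(1/8464) = (146882977/148681332)*(1/8464) = 146882977/1258438794048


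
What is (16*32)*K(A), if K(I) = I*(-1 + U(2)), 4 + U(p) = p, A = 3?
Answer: -4608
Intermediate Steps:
U(p) = -4 + p
K(I) = -3*I (K(I) = I*(-1 + (-4 + 2)) = I*(-1 - 2) = I*(-3) = -3*I)
(16*32)*K(A) = (16*32)*(-3*3) = 512*(-9) = -4608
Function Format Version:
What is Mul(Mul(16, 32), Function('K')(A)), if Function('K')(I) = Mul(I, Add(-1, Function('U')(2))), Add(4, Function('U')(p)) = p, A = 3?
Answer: -4608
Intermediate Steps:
Function('U')(p) = Add(-4, p)
Function('K')(I) = Mul(-3, I) (Function('K')(I) = Mul(I, Add(-1, Add(-4, 2))) = Mul(I, Add(-1, -2)) = Mul(I, -3) = Mul(-3, I))
Mul(Mul(16, 32), Function('K')(A)) = Mul(Mul(16, 32), Mul(-3, 3)) = Mul(512, -9) = -4608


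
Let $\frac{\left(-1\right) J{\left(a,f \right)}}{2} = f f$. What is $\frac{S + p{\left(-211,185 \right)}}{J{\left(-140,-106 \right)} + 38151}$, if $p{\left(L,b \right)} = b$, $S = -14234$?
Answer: $- \frac{14049}{15679} \approx -0.89604$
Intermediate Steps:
$J{\left(a,f \right)} = - 2 f^{2}$ ($J{\left(a,f \right)} = - 2 f f = - 2 f^{2}$)
$\frac{S + p{\left(-211,185 \right)}}{J{\left(-140,-106 \right)} + 38151} = \frac{-14234 + 185}{- 2 \left(-106\right)^{2} + 38151} = - \frac{14049}{\left(-2\right) 11236 + 38151} = - \frac{14049}{-22472 + 38151} = - \frac{14049}{15679}$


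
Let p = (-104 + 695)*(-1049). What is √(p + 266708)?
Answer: I*√353251 ≈ 594.35*I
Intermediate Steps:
p = -619959 (p = 591*(-1049) = -619959)
√(p + 266708) = √(-619959 + 266708) = √(-353251) = I*√353251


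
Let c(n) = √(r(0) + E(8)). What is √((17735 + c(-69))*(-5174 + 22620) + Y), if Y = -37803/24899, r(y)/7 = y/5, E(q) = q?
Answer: √(191818667256709913 + 21631651333292*√2)/24899 ≈ 17591.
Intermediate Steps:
r(y) = 7*y/5 (r(y) = 7*(y/5) = 7*y/5)
Y = -37803/24899 (Y = -37803*1/24899 = -37803/24899 ≈ -1.5183)
c(n) = 2*√2 (c(n) = √((7/5)*0 + 8) = √(0 + 8) = √8 = 2*√2)
√((17735 + c(-69))*(-5174 + 22620) + Y) = √((17735 + 2*√2)*(-5174 + 22620) - 37803/24899) = √((17735 + 2*√2)*17446 - 37803/24899) = √((309404810 + 34892*√2) - 37803/24899) = √(7703870326387/24899 + 34892*√2)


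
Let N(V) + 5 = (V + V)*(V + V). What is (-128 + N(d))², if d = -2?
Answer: 13689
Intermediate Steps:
N(V) = -5 + 4*V² (N(V) = -5 + (V + V)*(V + V) = -5 + (2*V)*(2*V) = -5 + 4*V²)
(-128 + N(d))² = (-128 + (-5 + 4*(-2)²))² = (-128 + (-5 + 4*4))² = (-128 + (-5 + 16))² = (-128 + 11)² = (-117)² = 13689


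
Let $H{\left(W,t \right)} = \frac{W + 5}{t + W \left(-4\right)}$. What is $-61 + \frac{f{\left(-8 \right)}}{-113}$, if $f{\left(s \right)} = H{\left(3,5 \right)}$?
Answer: $- \frac{48243}{791} \approx -60.99$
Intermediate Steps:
$H{\left(W,t \right)} = \frac{5 + W}{t - 4 W}$
$f{\left(s \right)} = - \frac{8}{7}$ ($f{\left(s \right)} = \frac{5 + 3}{5 - 12} = \frac{1}{5 - 12} \cdot 8 = \frac{1}{-7} \cdot 8 = \left(- \frac{1}{7}\right) 8 = - \frac{8}{7}$)
$-61 + \frac{f{\left(-8 \right)}}{-113} = -61 + \frac{1}{-113} \left(- \frac{8}{7}\right) = -61 - - \frac{8}{791} = -61 + \frac{8}{791} = - \frac{48243}{791}$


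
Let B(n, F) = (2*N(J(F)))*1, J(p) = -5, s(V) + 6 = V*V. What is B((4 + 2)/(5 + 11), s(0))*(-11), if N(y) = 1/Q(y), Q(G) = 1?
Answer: -22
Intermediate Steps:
s(V) = -6 + V**2 (s(V) = -6 + V*V = -6 + V**2)
N(y) = 1 (N(y) = 1/1 = 1)
B(n, F) = 2 (B(n, F) = (2*1)*1 = 2*1 = 2)
B((4 + 2)/(5 + 11), s(0))*(-11) = 2*(-11) = -22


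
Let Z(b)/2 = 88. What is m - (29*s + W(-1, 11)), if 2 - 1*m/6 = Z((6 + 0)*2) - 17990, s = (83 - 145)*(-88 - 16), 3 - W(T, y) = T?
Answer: -80100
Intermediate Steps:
Z(b) = 176 (Z(b) = 2*88 = 176)
W(T, y) = 3 - T
s = 6448 (s = -62*(-104) = 6448)
m = 106896 (m = 12 - 6*(176 - 17990) = 12 - 6*(-17814) = 12 + 106884 = 106896)
m - (29*s + W(-1, 11)) = 106896 - (29*6448 + (3 - 1*(-1))) = 106896 - (186992 + (3 + 1)) = 106896 - (186992 + 4) = 106896 - 1*186996 = 106896 - 186996 = -80100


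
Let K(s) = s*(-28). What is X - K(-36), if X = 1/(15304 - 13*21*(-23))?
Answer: -21755663/21583 ≈ -1008.0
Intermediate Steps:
K(s) = -28*s
X = 1/21583 (X = 1/(15304 - 273*(-23)) = 1/(15304 + 6279) = 1/21583 ≈ 4.6333e-5)
X - K(-36) = 1/21583 - (-28)*(-36) = 1/21583 - 1*1008 = 1/21583 - 1008 = -21755663/21583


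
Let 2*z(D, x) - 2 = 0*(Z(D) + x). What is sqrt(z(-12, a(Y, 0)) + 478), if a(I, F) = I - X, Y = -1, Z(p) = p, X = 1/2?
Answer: sqrt(479) ≈ 21.886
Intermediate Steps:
X = 1/2 (X = 1*(1/2) = 1/2 ≈ 0.50000)
a(I, F) = -1/2 + I (a(I, F) = I - 1*1/2 = I - 1/2 = -1/2 + I)
z(D, x) = 1 (z(D, x) = 1 + (0*(D + x))/2 = 1 + (1/2)*0 = 1 + 0 = 1)
sqrt(z(-12, a(Y, 0)) + 478) = sqrt(1 + 478) = sqrt(479)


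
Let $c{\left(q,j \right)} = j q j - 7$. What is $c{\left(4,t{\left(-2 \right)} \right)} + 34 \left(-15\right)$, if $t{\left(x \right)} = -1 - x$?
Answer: $-513$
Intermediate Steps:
$c{\left(q,j \right)} = -7 + q j^{2}$ ($c{\left(q,j \right)} = q j^{2} - 7 = -7 + q j^{2}$)
$c{\left(4,t{\left(-2 \right)} \right)} + 34 \left(-15\right) = \left(-7 + 4 \left(-1 - -2\right)^{2}\right) + 34 \left(-15\right) = \left(-7 + 4 \left(-1 + 2\right)^{2}\right) - 510 = \left(-7 + 4 \cdot 1^{2}\right) - 510 = \left(-7 + 4 \cdot 1\right) - 510 = \left(-7 + 4\right) - 510 = -3 - 510 = -513$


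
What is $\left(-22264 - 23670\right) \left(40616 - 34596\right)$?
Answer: $-276522680$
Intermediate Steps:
$\left(-22264 - 23670\right) \left(40616 - 34596\right) = \left(-45934\right) 6020 = -276522680$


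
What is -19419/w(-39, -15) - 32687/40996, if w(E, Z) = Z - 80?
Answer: 792996059/3894620 ≈ 203.61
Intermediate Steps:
w(E, Z) = -80 + Z
-19419/w(-39, -15) - 32687/40996 = -19419/(-80 - 15) - 32687/40996 = -19419/(-95) - 32687*1/40996 = -19419*(-1/95) - 32687/40996 = 19419/95 - 32687/40996 = 792996059/3894620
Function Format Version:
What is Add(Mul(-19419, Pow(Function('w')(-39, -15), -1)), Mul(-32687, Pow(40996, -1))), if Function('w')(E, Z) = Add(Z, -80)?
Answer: Rational(792996059, 3894620) ≈ 203.61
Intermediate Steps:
Function('w')(E, Z) = Add(-80, Z)
Add(Mul(-19419, Pow(Function('w')(-39, -15), -1)), Mul(-32687, Pow(40996, -1))) = Add(Mul(-19419, Pow(Add(-80, -15), -1)), Mul(-32687, Pow(40996, -1))) = Add(Mul(-19419, Pow(-95, -1)), Mul(-32687, Rational(1, 40996))) = Add(Mul(-19419, Rational(-1, 95)), Rational(-32687, 40996)) = Add(Rational(19419, 95), Rational(-32687, 40996)) = Rational(792996059, 3894620)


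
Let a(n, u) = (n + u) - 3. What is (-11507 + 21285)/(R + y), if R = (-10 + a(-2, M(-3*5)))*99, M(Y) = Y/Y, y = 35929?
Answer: 9778/34543 ≈ 0.28307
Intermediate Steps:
M(Y) = 1
a(n, u) = -3 + n + u
R = -1386 (R = (-10 + (-3 - 2 + 1))*99 = (-10 - 4)*99 = -14*99 = -1386)
(-11507 + 21285)/(R + y) = (-11507 + 21285)/(-1386 + 35929) = 9778/34543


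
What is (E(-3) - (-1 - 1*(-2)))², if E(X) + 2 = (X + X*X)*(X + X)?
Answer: 1521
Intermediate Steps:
E(X) = -2 + 2*X*(X + X²) (E(X) = -2 + (X + X*X)*(X + X) = -2 + (X + X²)*(2*X) = -2 + 2*X*(X + X²))
(E(-3) - (-1 - 1*(-2)))² = ((-2 + 2*(-3)² + 2*(-3)³) - (-1 - 1*(-2)))² = ((-2 + 2*9 + 2*(-27)) - (-1 + 2))² = ((-2 + 18 - 54) - 1*1)² = (-38 - 1)² = (-39)² = 1521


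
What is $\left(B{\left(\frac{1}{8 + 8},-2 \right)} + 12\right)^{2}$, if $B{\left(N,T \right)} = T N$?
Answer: $\frac{9025}{64} \approx 141.02$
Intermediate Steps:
$B{\left(N,T \right)} = N T$
$\left(B{\left(\frac{1}{8 + 8},-2 \right)} + 12\right)^{2} = \left(\frac{1}{8 + 8} \left(-2\right) + 12\right)^{2} = \left(\frac{1}{16} \left(-2\right) + 12\right)^{2} = \left(- \frac{1}{8} + 12\right)^{2} = \left(\frac{95}{8}\right)^{2} = \frac{9025}{64}$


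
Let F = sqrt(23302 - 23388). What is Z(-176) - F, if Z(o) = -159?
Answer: -159 - I*sqrt(86) ≈ -159.0 - 9.2736*I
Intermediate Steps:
F = I*sqrt(86) (F = sqrt(-86) = I*sqrt(86) ≈ 9.2736*I)
Z(-176) - F = -159 - I*sqrt(86)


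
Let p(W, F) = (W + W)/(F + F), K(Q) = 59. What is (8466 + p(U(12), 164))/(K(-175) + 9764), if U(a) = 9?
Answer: 1388433/1610972 ≈ 0.86186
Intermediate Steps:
p(W, F) = W/F (p(W, F) = (2*W)/((2*F)) = (2*W)*(1/(2*F)) = W/F)
(8466 + p(U(12), 164))/(K(-175) + 9764) = (8466 + 9/164)/(59 + 9764) = (8466 + 9*(1/164))/9823 = (8466 + 9/164)*(1/9823) = (1388433/164)*(1/9823) = 1388433/1610972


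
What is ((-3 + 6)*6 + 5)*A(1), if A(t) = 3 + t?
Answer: 92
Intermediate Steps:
((-3 + 6)*6 + 5)*A(1) = ((-3 + 6)*6 + 5)*(3 + 1) = (3*6 + 5)*4 = (18 + 5)*4 = 23*4 = 92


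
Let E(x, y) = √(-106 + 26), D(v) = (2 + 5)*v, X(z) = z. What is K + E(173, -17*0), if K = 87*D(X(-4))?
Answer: -2436 + 4*I*√5 ≈ -2436.0 + 8.9443*I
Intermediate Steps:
D(v) = 7*v
E(x, y) = 4*I*√5 (E(x, y) = √(-80) = 4*I*√5)
K = -2436 (K = 87*(7*(-4)) = 87*(-28) = -2436)
K + E(173, -17*0) = -2436 + 4*I*√5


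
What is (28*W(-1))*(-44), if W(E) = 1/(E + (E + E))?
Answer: 1232/3 ≈ 410.67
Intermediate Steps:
W(E) = 1/(3*E) (W(E) = 1/(E + 2*E) = 1/(3*E))
(28*W(-1))*(-44) = (28*((⅓)/(-1)))*(-44) = (28*((⅓)*(-1)))*(-44) = (28*(-⅓))*(-44) = -28/3*(-44) = 1232/3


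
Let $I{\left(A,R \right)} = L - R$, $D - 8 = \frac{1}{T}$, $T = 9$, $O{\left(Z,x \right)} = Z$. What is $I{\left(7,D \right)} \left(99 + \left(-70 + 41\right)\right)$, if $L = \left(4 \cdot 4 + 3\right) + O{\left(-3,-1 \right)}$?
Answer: $\frac{4970}{9} \approx 552.22$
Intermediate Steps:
$D = \frac{73}{9}$ ($D = 8 + \frac{1}{9} = \frac{73}{9} \approx 8.1111$)
$L = 16$ ($L = \left(4 \cdot 4 + 3\right) - 3 = \left(16 + 3\right) - 3 = 19 - 3 = 16$)
$I{\left(A,R \right)} = 16 - R$
$I{\left(7,D \right)} \left(99 + \left(-70 + 41\right)\right) = \left(16 - \frac{73}{9}\right) \left(99 + \left(-70 + 41\right)\right) = \left(16 - \frac{73}{9}\right) \left(99 - 29\right) = \frac{71}{9} \cdot 70 = \frac{4970}{9}$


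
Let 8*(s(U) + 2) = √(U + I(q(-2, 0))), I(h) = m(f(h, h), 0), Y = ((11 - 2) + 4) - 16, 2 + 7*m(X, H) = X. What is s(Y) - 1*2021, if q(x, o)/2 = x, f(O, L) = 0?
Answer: -2023 + I*√161/56 ≈ -2023.0 + 0.22658*I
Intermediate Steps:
q(x, o) = 2*x
m(X, H) = -2/7 + X/7
Y = -3 (Y = (9 + 4) - 16 = 13 - 16 = -3)
I(h) = -2/7 (I(h) = -2/7 + (⅐)*0 = -2/7 + 0 = -2/7)
s(U) = -2 + √(-2/7 + U)/8 (s(U) = -2 + √(U - 2/7)/8 = -2 + √(-2/7 + U)/8)
s(Y) - 1*2021 = (-2 + √(-14 + 49*(-3))/56) - 1*2021 = (-2 + √(-14 - 147)/56) - 2021 = (-2 + √(-161)/56) - 2021 = (-2 + (I*√161)/56) - 2021 = (-2 + I*√161/56) - 2021 = -2023 + I*√161/56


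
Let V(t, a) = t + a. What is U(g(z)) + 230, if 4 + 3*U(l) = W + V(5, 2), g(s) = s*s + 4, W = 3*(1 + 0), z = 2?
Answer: 232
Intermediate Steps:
V(t, a) = a + t
W = 3 (W = 3*1 = 3)
g(s) = 4 + s**2 (g(s) = s**2 + 4 = 4 + s**2)
U(l) = 2 (U(l) = -4/3 + (3 + (2 + 5))/3 = -4/3 + (3 + 7)/3 = -4/3 + (1/3)*10 = -4/3 + 10/3 = 2)
U(g(z)) + 230 = 2 + 230 = 232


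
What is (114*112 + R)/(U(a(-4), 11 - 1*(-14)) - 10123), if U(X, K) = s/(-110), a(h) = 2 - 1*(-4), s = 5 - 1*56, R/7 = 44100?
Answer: -397320/12511 ≈ -31.758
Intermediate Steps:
R = 308700 (R = 7*44100 = 308700)
s = -51 (s = 5 - 56 = -51)
a(h) = 6 (a(h) = 2 + 4 = 6)
U(X, K) = 51/110 (U(X, K) = -51/(-110) = -51*(-1/110) = 51/110)
(114*112 + R)/(U(a(-4), 11 - 1*(-14)) - 10123) = (114*112 + 308700)/(51/110 - 10123) = (12768 + 308700)/(-1113479/110) = 321468*(-110/1113479) = -397320/12511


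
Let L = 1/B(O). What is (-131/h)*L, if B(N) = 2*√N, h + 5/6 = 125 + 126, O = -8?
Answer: 393*I*√2/6004 ≈ 0.092569*I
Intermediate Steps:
h = 1501/6 (h = -⅚ + (125 + 126) = -⅚ + 251 = 1501/6 ≈ 250.17)
L = -I*√2/8 (L = 1/(2*√(-8)) = 1/(2*(2*I*√2)) = 1/(4*I*√2) = -I*√2/8 ≈ -0.17678*I)
(-131/h)*L = (-131/1501/6)*(-I*√2/8) = (-131*6/1501)*(-I*√2/8) = -(-393)*I*√2/6004 = 393*I*√2/6004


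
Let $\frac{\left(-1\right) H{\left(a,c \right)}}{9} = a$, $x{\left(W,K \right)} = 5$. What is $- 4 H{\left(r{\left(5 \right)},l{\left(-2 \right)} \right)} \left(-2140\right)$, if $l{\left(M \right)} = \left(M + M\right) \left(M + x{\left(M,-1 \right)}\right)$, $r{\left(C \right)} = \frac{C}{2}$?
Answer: $-192600$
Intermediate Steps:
$r{\left(C \right)} = \frac{C}{2}$ ($r{\left(C \right)} = C \frac{1}{2} = \frac{C}{2}$)
$l{\left(M \right)} = 2 M \left(5 + M\right)$ ($l{\left(M \right)} = \left(M + M\right) \left(M + 5\right) = 2 M \left(5 + M\right)$)
$H{\left(a,c \right)} = - 9 a$
$- 4 H{\left(r{\left(5 \right)},l{\left(-2 \right)} \right)} \left(-2140\right) = - 4 \left(- 9 \cdot \frac{1}{2} \cdot 5\right) \left(-2140\right) = - 4 \left(\left(-9\right) \frac{5}{2}\right) \left(-2140\right) = \left(-4\right) \left(- \frac{45}{2}\right) \left(-2140\right) = 90 \left(-2140\right) = -192600$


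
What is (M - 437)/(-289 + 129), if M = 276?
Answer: 161/160 ≈ 1.0063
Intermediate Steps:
(M - 437)/(-289 + 129) = (276 - 437)/(-289 + 129) = -161/(-160) = -161*(-1/160) = 161/160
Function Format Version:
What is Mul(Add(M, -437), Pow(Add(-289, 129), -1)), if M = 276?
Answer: Rational(161, 160) ≈ 1.0063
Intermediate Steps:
Mul(Add(M, -437), Pow(Add(-289, 129), -1)) = Mul(Add(276, -437), Pow(Add(-289, 129), -1)) = Mul(-161, Pow(-160, -1)) = Mul(-161, Rational(-1, 160)) = Rational(161, 160)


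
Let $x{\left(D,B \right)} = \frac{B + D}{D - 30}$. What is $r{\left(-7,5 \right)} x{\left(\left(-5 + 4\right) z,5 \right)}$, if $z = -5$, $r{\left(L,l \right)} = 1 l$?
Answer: $-2$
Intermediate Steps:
$r{\left(L,l \right)} = l$
$x{\left(D,B \right)} = \frac{B + D}{-30 + D}$
$r{\left(-7,5 \right)} x{\left(\left(-5 + 4\right) z,5 \right)} = 5 \frac{5 + \left(-5 + 4\right) \left(-5\right)}{-30 + \left(-5 + 4\right) \left(-5\right)} = 5 \frac{5 - -5}{-30 - -5} = 5 \frac{5 + 5}{-30 + 5} = 5 \frac{1}{-25} \cdot 10 = 5 \left(\left(- \frac{1}{25}\right) 10\right) = 5 \left(- \frac{2}{5}\right) = -2$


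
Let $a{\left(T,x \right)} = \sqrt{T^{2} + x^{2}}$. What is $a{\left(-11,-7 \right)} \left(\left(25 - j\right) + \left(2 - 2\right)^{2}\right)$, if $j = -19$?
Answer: $44 \sqrt{170} \approx 573.69$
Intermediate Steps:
$a{\left(-11,-7 \right)} \left(\left(25 - j\right) + \left(2 - 2\right)^{2}\right) = \sqrt{\left(-11\right)^{2} + \left(-7\right)^{2}} \left(\left(25 - -19\right) + \left(2 - 2\right)^{2}\right) = \sqrt{121 + 49} \left(\left(25 + 19\right) + 0^{2}\right) = \sqrt{170} \left(44 + 0\right) = \sqrt{170} \cdot 44 = 44 \sqrt{170}$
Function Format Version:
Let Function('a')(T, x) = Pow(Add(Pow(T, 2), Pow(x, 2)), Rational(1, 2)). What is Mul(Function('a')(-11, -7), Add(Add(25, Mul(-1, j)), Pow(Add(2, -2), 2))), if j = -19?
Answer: Mul(44, Pow(170, Rational(1, 2))) ≈ 573.69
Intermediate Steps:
Mul(Function('a')(-11, -7), Add(Add(25, Mul(-1, j)), Pow(Add(2, -2), 2))) = Mul(Pow(Add(Pow(-11, 2), Pow(-7, 2)), Rational(1, 2)), Add(Add(25, Mul(-1, -19)), Pow(Add(2, -2), 2))) = Mul(Pow(Add(121, 49), Rational(1, 2)), Add(Add(25, 19), Pow(0, 2))) = Mul(Pow(170, Rational(1, 2)), Add(44, 0)) = Mul(Pow(170, Rational(1, 2)), 44) = Mul(44, Pow(170, Rational(1, 2)))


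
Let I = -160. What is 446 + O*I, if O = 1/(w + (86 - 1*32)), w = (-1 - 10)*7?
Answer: 10418/23 ≈ 452.96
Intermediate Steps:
w = -77 (w = -11*7 = -77)
O = -1/23 (O = 1/(-77 + (86 - 1*32)) = 1/(-77 + (86 - 32)) = 1/(-77 + 54) = 1/(-23) = -1/23 ≈ -0.043478)
446 + O*I = 446 - 1/23*(-160) = 446 + 160/23 = 10418/23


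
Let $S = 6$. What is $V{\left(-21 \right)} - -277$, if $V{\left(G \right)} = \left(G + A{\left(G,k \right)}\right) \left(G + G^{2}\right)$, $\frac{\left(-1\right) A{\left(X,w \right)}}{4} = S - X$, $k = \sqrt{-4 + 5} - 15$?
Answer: $-53903$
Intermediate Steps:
$k = -14$ ($k = \sqrt{1} - 15 = 1 - 15 = -14$)
$A{\left(X,w \right)} = -24 + 4 X$ ($A{\left(X,w \right)} = - 4 \left(6 - X\right) = -24 + 4 X$)
$V{\left(G \right)} = \left(-24 + 5 G\right) \left(G + G^{2}\right)$ ($V{\left(G \right)} = \left(G + \left(-24 + 4 G\right)\right) \left(G + G^{2}\right) = \left(-24 + 5 G\right) \left(G + G^{2}\right)$)
$V{\left(-21 \right)} - -277 = - 21 \left(-24 - -399 + 5 \left(-21\right)^{2}\right) - -277 = - 21 \left(-24 + 399 + 5 \cdot 441\right) + 277 = - 21 \left(-24 + 399 + 2205\right) + 277 = \left(-21\right) 2580 + 277 = -54180 + 277 = -53903$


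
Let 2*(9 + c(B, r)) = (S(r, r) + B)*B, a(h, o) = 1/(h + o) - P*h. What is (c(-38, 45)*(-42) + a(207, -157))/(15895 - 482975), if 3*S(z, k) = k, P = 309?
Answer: 4096949/23354000 ≈ 0.17543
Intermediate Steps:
S(z, k) = k/3
a(h, o) = 1/(h + o) - 309*h
c(B, r) = -9 + B*(B + r/3)/2 (c(B, r) = -9 + ((r/3 + B)*B)/2 = -9 + ((B + r/3)*B)/2 = -9 + (B*(B + r/3))/2 = -9 + B*(B + r/3)/2)
(c(-38, 45)*(-42) + a(207, -157))/(15895 - 482975) = ((-9 + (1/2)*(-38)**2 + (1/6)*(-38)*45)*(-42) + (1 - 309*207**2 - 309*207*(-157))/(207 - 157))/(15895 - 482975) = ((-9 + (1/2)*1444 - 285)*(-42) + (1 - 309*42849 + 10042191)/50)/(-467080) = ((-9 + 722 - 285)*(-42) + (1 - 13240341 + 10042191)/50)*(-1/467080) = (428*(-42) + (1/50)*(-3198149))*(-1/467080) = (-17976 - 3198149/50)*(-1/467080) = -4096949/50*(-1/467080) = 4096949/23354000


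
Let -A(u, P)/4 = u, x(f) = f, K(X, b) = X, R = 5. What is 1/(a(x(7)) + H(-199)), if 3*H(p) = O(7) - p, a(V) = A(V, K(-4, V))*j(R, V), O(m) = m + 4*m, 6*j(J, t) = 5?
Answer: 3/164 ≈ 0.018293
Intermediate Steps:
j(J, t) = 5/6 (j(J, t) = (1/6)*5 = 5/6)
O(m) = 5*m
A(u, P) = -4*u
a(V) = -10*V/3 (a(V) = -4*V*(5/6) = -10*V/3)
H(p) = 35/3 - p/3 (H(p) = (5*7 - p)/3 = (35 - p)/3 = 35/3 - p/3)
1/(a(x(7)) + H(-199)) = 1/(-10/3*7 + (35/3 - 1/3*(-199))) = 1/(-70/3 + (35/3 + 199/3)) = 1/(-70/3 + 78) = 1/(164/3) = 3/164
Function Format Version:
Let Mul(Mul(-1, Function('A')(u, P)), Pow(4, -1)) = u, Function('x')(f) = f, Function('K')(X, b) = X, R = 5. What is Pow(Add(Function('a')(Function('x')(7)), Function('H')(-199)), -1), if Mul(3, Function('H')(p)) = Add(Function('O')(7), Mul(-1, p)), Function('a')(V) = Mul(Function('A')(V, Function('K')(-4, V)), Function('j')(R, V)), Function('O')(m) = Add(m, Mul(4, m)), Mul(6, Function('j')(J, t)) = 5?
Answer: Rational(3, 164) ≈ 0.018293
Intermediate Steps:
Function('j')(J, t) = Rational(5, 6) (Function('j')(J, t) = Mul(Rational(1, 6), 5) = Rational(5, 6))
Function('O')(m) = Mul(5, m)
Function('A')(u, P) = Mul(-4, u)
Function('a')(V) = Mul(Rational(-10, 3), V) (Function('a')(V) = Mul(Mul(-4, V), Rational(5, 6)) = Mul(Rational(-10, 3), V))
Function('H')(p) = Add(Rational(35, 3), Mul(Rational(-1, 3), p)) (Function('H')(p) = Mul(Rational(1, 3), Add(Mul(5, 7), Mul(-1, p))) = Mul(Rational(1, 3), Add(35, Mul(-1, p))) = Add(Rational(35, 3), Mul(Rational(-1, 3), p)))
Pow(Add(Function('a')(Function('x')(7)), Function('H')(-199)), -1) = Pow(Add(Mul(Rational(-10, 3), 7), Add(Rational(35, 3), Mul(Rational(-1, 3), -199))), -1) = Pow(Add(Rational(-70, 3), Add(Rational(35, 3), Rational(199, 3))), -1) = Pow(Add(Rational(-70, 3), 78), -1) = Pow(Rational(164, 3), -1) = Rational(3, 164)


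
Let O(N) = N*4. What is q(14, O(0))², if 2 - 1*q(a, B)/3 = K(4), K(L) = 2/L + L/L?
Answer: 9/4 ≈ 2.2500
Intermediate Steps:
O(N) = 4*N
K(L) = 1 + 2/L (K(L) = 2/L + 1 = 1 + 2/L)
q(a, B) = 3/2 (q(a, B) = 6 - 3*(2 + 4)/4 = 6 - 3*6/4 = 6 - 3*3/2 = 6 - 9/2 = 3/2)
q(14, O(0))² = (3/2)² = 9/4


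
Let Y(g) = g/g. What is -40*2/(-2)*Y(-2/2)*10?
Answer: 400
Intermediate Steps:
Y(g) = 1
-40*2/(-2)*Y(-2/2)*10 = -40*2/(-2)*10 = -40*2*(-½)*10 = -(-40)*10 = -40*(-1)*10 = 40*10 = 400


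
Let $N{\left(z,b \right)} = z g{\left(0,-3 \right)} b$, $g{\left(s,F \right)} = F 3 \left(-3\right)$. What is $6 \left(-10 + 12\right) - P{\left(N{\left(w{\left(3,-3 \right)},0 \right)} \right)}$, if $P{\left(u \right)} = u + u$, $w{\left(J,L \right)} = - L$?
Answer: $12$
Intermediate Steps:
$g{\left(s,F \right)} = - 9 F$ ($g{\left(s,F \right)} = 3 F \left(-3\right) = - 9 F$)
$N{\left(z,b \right)} = 27 b z$ ($N{\left(z,b \right)} = z \left(\left(-9\right) \left(-3\right)\right) b = z 27 b = 27 z b = 27 b z$)
$P{\left(u \right)} = 2 u$
$6 \left(-10 + 12\right) - P{\left(N{\left(w{\left(3,-3 \right)},0 \right)} \right)} = 6 \left(-10 + 12\right) - 2 \cdot 27 \cdot 0 \left(\left(-1\right) \left(-3\right)\right) = 6 \cdot 2 - 2 \cdot 27 \cdot 0 \cdot 3 = 12 - 2 \cdot 0 = 12 - 0 = 12 + 0 = 12$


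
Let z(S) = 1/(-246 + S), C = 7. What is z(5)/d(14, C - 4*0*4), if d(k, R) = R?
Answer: -1/1687 ≈ -0.00059277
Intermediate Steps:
z(5)/d(14, C - 4*0*4) = 1/((-246 + 5)*(7 - 4*0*4)) = 1/((-241)*(7 + 0*4)) = -1/(241*(7 + 0)) = -1/241/7 = -1/241*⅐ = -1/1687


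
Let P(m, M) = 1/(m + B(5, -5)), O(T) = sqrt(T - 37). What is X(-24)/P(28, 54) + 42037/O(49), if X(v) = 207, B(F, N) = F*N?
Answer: 621 + 42037*sqrt(3)/6 ≈ 12756.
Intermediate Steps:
O(T) = sqrt(-37 + T)
P(m, M) = 1/(-25 + m) (P(m, M) = 1/(m + 5*(-5)) = 1/(m - 25) = 1/(-25 + m))
X(-24)/P(28, 54) + 42037/O(49) = 207/(1/(-25 + 28)) + 42037/(sqrt(-37 + 49)) = 207/(1/3) + 42037/(sqrt(12)) = 207/(1/3) + 42037/((2*sqrt(3))) = 207*3 + 42037*(sqrt(3)/6) = 621 + 42037*sqrt(3)/6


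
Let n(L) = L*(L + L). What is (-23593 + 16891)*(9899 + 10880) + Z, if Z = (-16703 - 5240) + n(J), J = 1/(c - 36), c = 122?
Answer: -515067798097/3698 ≈ -1.3928e+8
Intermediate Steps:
J = 1/86 (J = 1/(122 - 36) = 1/86 ≈ 0.011628)
n(L) = 2*L² (n(L) = L*(2*L) = 2*L²)
Z = -81145213/3698 (Z = (-16703 - 5240) + 2*(1/86)² = -21943 + 2*(1/7396) = -21943 + 1/3698 = -81145213/3698 ≈ -21943.)
(-23593 + 16891)*(9899 + 10880) + Z = (-23593 + 16891)*(9899 + 10880) - 81145213/3698 = -6702*20779 - 81145213/3698 = -139260858 - 81145213/3698 = -515067798097/3698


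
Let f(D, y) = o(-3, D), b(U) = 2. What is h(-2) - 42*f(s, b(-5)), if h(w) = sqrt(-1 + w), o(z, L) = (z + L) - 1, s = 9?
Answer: -210 + I*sqrt(3) ≈ -210.0 + 1.732*I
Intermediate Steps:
o(z, L) = -1 + L + z (o(z, L) = (L + z) - 1 = -1 + L + z)
f(D, y) = -4 + D (f(D, y) = -1 + D - 3 = -4 + D)
h(-2) - 42*f(s, b(-5)) = sqrt(-1 - 2) - 42*(-4 + 9) = sqrt(-3) - 42*5 = I*sqrt(3) - 210 = -210 + I*sqrt(3)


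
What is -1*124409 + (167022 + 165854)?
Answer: 208467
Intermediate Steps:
-1*124409 + (167022 + 165854) = -124409 + 332876 = 208467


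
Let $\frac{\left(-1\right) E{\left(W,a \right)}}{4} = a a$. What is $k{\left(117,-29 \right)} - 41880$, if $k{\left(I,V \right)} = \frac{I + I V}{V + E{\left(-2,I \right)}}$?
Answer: $- \frac{2294392524}{54785} \approx -41880.0$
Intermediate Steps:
$E{\left(W,a \right)} = - 4 a^{2}$ ($E{\left(W,a \right)} = - 4 a a = - 4 a^{2}$)
$k{\left(I,V \right)} = \frac{I + I V}{V - 4 I^{2}}$
$k{\left(117,-29 \right)} - 41880 = \left(-1\right) 117 \frac{1}{\left(-1\right) \left(-29\right) + 4 \cdot 117^{2}} \left(1 - 29\right) - 41880 = \left(-1\right) 117 \frac{1}{29 + 4 \cdot 13689} \left(-28\right) - 41880 = \left(-1\right) 117 \frac{1}{29 + 54756} \left(-28\right) - 41880 = \left(-1\right) 117 \cdot \frac{1}{54785} \left(-28\right) - 41880 = \frac{3276}{54785} - 41880 = - \frac{2294392524}{54785}$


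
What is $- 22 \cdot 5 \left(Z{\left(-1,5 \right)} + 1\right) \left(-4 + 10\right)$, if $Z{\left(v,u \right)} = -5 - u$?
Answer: $5940$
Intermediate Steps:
$- 22 \cdot 5 \left(Z{\left(-1,5 \right)} + 1\right) \left(-4 + 10\right) = - 22 \cdot 5 \left(\left(-5 - 5\right) + 1\right) \left(-4 + 10\right) = - 110 \left(\left(-5 - 5\right) + 1\right) 6 = - 110 \left(-10 + 1\right) 6 = - 110 \left(\left(-9\right) 6\right) = - 110 \left(-54\right) = \left(-1\right) \left(-5940\right) = 5940$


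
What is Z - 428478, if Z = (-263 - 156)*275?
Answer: -543703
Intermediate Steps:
Z = -115225 (Z = -419*275 = -115225)
Z - 428478 = -115225 - 428478 = -543703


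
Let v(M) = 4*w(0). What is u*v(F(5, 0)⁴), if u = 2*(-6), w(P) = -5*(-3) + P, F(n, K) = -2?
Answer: -720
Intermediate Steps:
w(P) = 15 + P
u = -12
v(M) = 60 (v(M) = 4*(15 + 0) = 4*15 = 60)
u*v(F(5, 0)⁴) = -12*60 = -720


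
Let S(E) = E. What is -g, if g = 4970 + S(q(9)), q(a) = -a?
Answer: -4961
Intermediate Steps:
g = 4961 (g = 4970 - 1*9 = 4970 - 9 = 4961)
-g = -1*4961 = -4961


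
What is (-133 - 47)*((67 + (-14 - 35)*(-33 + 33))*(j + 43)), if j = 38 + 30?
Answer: -1338660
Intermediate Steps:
j = 68
(-133 - 47)*((67 + (-14 - 35)*(-33 + 33))*(j + 43)) = (-133 - 47)*((67 + (-14 - 35)*(-33 + 33))*(68 + 43)) = -180*(67 - 49*0)*111 = -180*(67 + 0)*111 = -12060*111 = -180*7437 = -1338660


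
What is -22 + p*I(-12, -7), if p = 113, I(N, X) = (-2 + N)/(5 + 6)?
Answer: -1824/11 ≈ -165.82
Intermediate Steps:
I(N, X) = -2/11 + N/11 (I(N, X) = (-2 + N)/11 = (-2 + N)*(1/11) = -2/11 + N/11)
-22 + p*I(-12, -7) = -22 + 113*(-2/11 + (1/11)*(-12)) = -22 + 113*(-2/11 - 12/11) = -22 + 113*(-14/11) = -22 - 1582/11 = -1824/11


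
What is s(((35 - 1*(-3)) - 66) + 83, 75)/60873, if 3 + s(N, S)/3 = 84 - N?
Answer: 26/20291 ≈ 0.0012814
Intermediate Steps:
s(N, S) = 243 - 3*N (s(N, S) = -9 + 3*(84 - N) = -9 + (252 - 3*N) = 243 - 3*N)
s(((35 - 1*(-3)) - 66) + 83, 75)/60873 = (243 - 3*(((35 - 1*(-3)) - 66) + 83))/60873 = (243 - 3*(((35 + 3) - 66) + 83))*(1/60873) = (243 - 3*((38 - 66) + 83))*(1/60873) = (243 - 3*(-28 + 83))*(1/60873) = (243 - 3*55)*(1/60873) = (243 - 165)*(1/60873) = 78*(1/60873) = 26/20291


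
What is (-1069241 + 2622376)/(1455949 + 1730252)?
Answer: 1553135/3186201 ≈ 0.48746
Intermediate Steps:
(-1069241 + 2622376)/(1455949 + 1730252) = 1553135/3186201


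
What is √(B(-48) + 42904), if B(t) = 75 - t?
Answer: √43027 ≈ 207.43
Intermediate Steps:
√(B(-48) + 42904) = √((75 - 1*(-48)) + 42904) = √((75 + 48) + 42904) = √(123 + 42904) = √43027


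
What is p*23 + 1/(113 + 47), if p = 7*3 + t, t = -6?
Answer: 55201/160 ≈ 345.01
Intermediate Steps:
p = 15 (p = 7*3 - 6 = 21 - 6 = 15)
p*23 + 1/(113 + 47) = 15*23 + 1/(113 + 47) = 345 + 1/160 = 55201/160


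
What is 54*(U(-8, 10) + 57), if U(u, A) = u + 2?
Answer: 2754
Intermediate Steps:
U(u, A) = 2 + u
54*(U(-8, 10) + 57) = 54*((2 - 8) + 57) = 54*(-6 + 57) = 54*51 = 2754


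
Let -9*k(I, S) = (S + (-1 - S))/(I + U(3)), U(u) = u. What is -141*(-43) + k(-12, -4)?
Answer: 491102/81 ≈ 6063.0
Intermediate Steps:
k(I, S) = 1/(9*(3 + I)) (k(I, S) = -(S + (-1 - S))/(9*(I + 3)) = -(-1)/(9*(3 + I)) = 1/(9*(3 + I)))
-141*(-43) + k(-12, -4) = -141*(-43) + 1/(9*(3 - 12)) = 6063 + (1/9)/(-9) = 6063 + (1/9)*(-1/9) = 6063 - 1/81 = 491102/81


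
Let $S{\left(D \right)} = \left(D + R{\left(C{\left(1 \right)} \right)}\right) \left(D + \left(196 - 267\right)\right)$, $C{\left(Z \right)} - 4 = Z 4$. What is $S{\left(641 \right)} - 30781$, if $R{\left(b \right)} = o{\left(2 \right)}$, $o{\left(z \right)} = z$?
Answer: $335729$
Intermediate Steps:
$C{\left(Z \right)} = 4 + 4 Z$ ($C{\left(Z \right)} = 4 + Z 4 = 4 + 4 Z$)
$R{\left(b \right)} = 2$
$S{\left(D \right)} = \left(-71 + D\right) \left(2 + D\right)$ ($S{\left(D \right)} = \left(D + 2\right) \left(D + \left(196 - 267\right)\right) = \left(2 + D\right) \left(D - 71\right) = \left(2 + D\right) \left(-71 + D\right) = \left(-71 + D\right) \left(2 + D\right)$)
$S{\left(641 \right)} - 30781 = \left(-142 + 641^{2} - 44229\right) - 30781 = \left(-142 + 410881 - 44229\right) - 30781 = 366510 - 30781 = 335729$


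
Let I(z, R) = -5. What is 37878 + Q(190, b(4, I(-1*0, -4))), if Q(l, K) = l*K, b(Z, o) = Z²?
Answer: 40918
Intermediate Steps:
Q(l, K) = K*l
37878 + Q(190, b(4, I(-1*0, -4))) = 37878 + 4²*190 = 37878 + 16*190 = 37878 + 3040 = 40918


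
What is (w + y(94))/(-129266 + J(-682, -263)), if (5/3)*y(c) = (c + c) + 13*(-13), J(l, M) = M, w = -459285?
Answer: 2296368/647645 ≈ 3.5457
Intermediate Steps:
y(c) = -507/5 + 6*c/5 (y(c) = 3*((c + c) + 13*(-13))/5 = 3*(2*c - 169)/5 = 3*(-169 + 2*c)/5 = -507/5 + 6*c/5)
(w + y(94))/(-129266 + J(-682, -263)) = (-459285 + (-507/5 + (6/5)*94))/(-129266 - 263) = (-459285 + (-507/5 + 564/5))/(-129529) = (-459285 + 57/5)*(-1/129529) = -2296368/5*(-1/129529) = 2296368/647645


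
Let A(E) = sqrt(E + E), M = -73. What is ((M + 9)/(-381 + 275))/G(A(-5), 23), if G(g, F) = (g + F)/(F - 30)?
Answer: -736/4081 + 32*I*sqrt(10)/4081 ≈ -0.18035 + 0.024796*I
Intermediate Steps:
A(E) = sqrt(2)*sqrt(E) (A(E) = sqrt(2*E) = sqrt(2)*sqrt(E))
G(g, F) = (F + g)/(-30 + F)
((M + 9)/(-381 + 275))/G(A(-5), 23) = ((-73 + 9)/(-381 + 275))/(((23 + sqrt(2)*sqrt(-5))/(-30 + 23))) = (-64/(-106))/(((23 + sqrt(2)*(I*sqrt(5)))/(-7))) = (-64*(-1/106))/((-(23 + I*sqrt(10))/7)) = 32/(53*(-23/7 - I*sqrt(10)/7))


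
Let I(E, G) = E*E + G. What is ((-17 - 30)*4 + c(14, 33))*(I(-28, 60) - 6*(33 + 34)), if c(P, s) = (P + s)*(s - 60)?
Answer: -643994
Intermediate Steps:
c(P, s) = (-60 + s)*(P + s) (c(P, s) = (P + s)*(-60 + s) = (-60 + s)*(P + s))
I(E, G) = G + E² (I(E, G) = E² + G = G + E²)
((-17 - 30)*4 + c(14, 33))*(I(-28, 60) - 6*(33 + 34)) = ((-17 - 30)*4 + (33² - 60*14 - 60*33 + 14*33))*((60 + (-28)²) - 6*(33 + 34)) = (-47*4 + (1089 - 840 - 1980 + 462))*((60 + 784) - 6*67) = (-188 - 1269)*(844 - 402) = -1457*442 = -643994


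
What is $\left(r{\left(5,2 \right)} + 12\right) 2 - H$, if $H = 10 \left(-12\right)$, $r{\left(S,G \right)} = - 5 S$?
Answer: $94$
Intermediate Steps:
$H = -120$
$\left(r{\left(5,2 \right)} + 12\right) 2 - H = \left(\left(-5\right) 5 + 12\right) 2 - -120 = \left(-25 + 12\right) 2 + 120 = \left(-13\right) 2 + 120 = -26 + 120 = 94$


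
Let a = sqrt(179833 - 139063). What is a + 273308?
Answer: 273308 + 3*sqrt(4530) ≈ 2.7351e+5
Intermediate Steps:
a = 3*sqrt(4530) (a = sqrt(40770) = 3*sqrt(4530) ≈ 201.92)
a + 273308 = 3*sqrt(4530) + 273308 = 273308 + 3*sqrt(4530)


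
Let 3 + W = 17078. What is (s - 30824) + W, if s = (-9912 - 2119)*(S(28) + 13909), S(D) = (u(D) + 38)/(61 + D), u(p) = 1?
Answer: -14894879801/89 ≈ -1.6736e+8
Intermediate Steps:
W = 17075 (W = -3 + 17078 = 17075)
S(D) = 39/(61 + D) (S(D) = (1 + 38)/(61 + D) = 39/(61 + D))
s = -14893656140/89 (s = (-9912 - 2119)*(39/(61 + 28) + 13909) = -12031*(39/89 + 13909) = -12031*1237940/89 = -14893656140/89 ≈ -1.6734e+8)
(s - 30824) + W = (-14893656140/89 - 30824) + 17075 = -14896399476/89 + 17075 = -14894879801/89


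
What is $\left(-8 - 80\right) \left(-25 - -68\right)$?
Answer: $-3784$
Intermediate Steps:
$\left(-8 - 80\right) \left(-25 - -68\right) = - 88 \left(-25 + 68\right) = \left(-88\right) 43 = -3784$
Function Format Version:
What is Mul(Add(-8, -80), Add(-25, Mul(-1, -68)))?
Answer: -3784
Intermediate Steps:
Mul(Add(-8, -80), Add(-25, Mul(-1, -68))) = Mul(-88, Add(-25, 68)) = Mul(-88, 43) = -3784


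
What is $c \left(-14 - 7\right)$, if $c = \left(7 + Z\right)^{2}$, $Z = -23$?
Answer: $-5376$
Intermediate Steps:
$c = 256$ ($c = \left(7 - 23\right)^{2} = \left(-16\right)^{2} = 256$)
$c \left(-14 - 7\right) = 256 \left(-14 - 7\right) = 256 \left(-21\right) = -5376$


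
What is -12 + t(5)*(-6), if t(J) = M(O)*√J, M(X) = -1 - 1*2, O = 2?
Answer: -12 + 18*√5 ≈ 28.249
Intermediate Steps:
M(X) = -3 (M(X) = -1 - 2 = -3)
t(J) = -3*√J
-12 + t(5)*(-6) = -12 - 3*√5*(-6) = -12 + 18*√5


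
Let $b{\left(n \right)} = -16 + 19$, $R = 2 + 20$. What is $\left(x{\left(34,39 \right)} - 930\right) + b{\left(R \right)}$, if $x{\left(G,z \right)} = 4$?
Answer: $-923$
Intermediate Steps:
$R = 22$
$b{\left(n \right)} = 3$
$\left(x{\left(34,39 \right)} - 930\right) + b{\left(R \right)} = \left(4 - 930\right) + 3 = -926 + 3 = -923$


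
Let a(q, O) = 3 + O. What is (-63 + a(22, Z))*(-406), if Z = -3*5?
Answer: 30450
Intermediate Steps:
Z = -15
(-63 + a(22, Z))*(-406) = (-63 + (3 - 15))*(-406) = (-63 - 12)*(-406) = -75*(-406) = 30450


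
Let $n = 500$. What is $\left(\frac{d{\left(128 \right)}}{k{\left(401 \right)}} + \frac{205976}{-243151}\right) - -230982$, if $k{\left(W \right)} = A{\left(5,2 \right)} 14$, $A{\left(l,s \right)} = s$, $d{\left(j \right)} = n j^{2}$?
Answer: $\frac{891116336142}{1702057} \approx 5.2355 \cdot 10^{5}$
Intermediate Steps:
$d{\left(j \right)} = 500 j^{2}$
$k{\left(W \right)} = 28$ ($k{\left(W \right)} = 2 \cdot 14 = 28$)
$\left(\frac{d{\left(128 \right)}}{k{\left(401 \right)}} + \frac{205976}{-243151}\right) - -230982 = \left(\frac{500 \cdot 128^{2}}{28} + \frac{205976}{-243151}\right) - -230982 = \left(500 \cdot 16384 \cdot \frac{1}{28} + 205976 \left(- \frac{1}{243151}\right)\right) + 230982 = \left(8192000 \cdot \frac{1}{28} - \frac{205976}{243151}\right) + 230982 = \left(\frac{2048000}{7} - \frac{205976}{243151}\right) + 230982 = \frac{497971806168}{1702057} + 230982 = \frac{891116336142}{1702057}$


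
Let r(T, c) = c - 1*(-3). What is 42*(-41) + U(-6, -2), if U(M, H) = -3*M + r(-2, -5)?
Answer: -1706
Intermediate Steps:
r(T, c) = 3 + c (r(T, c) = c + 3 = 3 + c)
U(M, H) = -2 - 3*M (U(M, H) = -3*M + (3 - 5) = -3*M - 2 = -2 - 3*M)
42*(-41) + U(-6, -2) = 42*(-41) + (-2 - 3*(-6)) = -1722 + (-2 + 18) = -1722 + 16 = -1706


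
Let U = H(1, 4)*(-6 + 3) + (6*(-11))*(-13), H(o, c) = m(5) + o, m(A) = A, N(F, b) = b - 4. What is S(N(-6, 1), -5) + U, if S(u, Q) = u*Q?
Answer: 855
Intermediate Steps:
N(F, b) = -4 + b
S(u, Q) = Q*u
H(o, c) = 5 + o
U = 840 (U = (5 + 1)*(-6 + 3) + (6*(-11))*(-13) = 6*(-3) - 66*(-13) = -18 + 858 = 840)
S(N(-6, 1), -5) + U = -5*(-4 + 1) + 840 = -5*(-3) + 840 = 15 + 840 = 855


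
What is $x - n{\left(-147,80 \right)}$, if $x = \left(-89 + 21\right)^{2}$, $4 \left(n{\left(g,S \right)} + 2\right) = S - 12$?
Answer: $4609$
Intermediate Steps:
$n{\left(g,S \right)} = -5 + \frac{S}{4}$ ($n{\left(g,S \right)} = -2 + \frac{S - 12}{4} = -2 + \frac{-12 + S}{4} = -2 + \left(-3 + \frac{S}{4}\right) = -5 + \frac{S}{4}$)
$x = 4624$ ($x = \left(-68\right)^{2} = 4624$)
$x - n{\left(-147,80 \right)} = 4624 - \left(-5 + \frac{1}{4} \cdot 80\right) = 4624 - \left(-5 + 20\right) = 4624 - 15 = 4609$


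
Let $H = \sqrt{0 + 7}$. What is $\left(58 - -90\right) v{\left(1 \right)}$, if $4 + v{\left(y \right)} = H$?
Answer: $-592 + 148 \sqrt{7} \approx -200.43$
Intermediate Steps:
$H = \sqrt{7} \approx 2.6458$
$v{\left(y \right)} = -4 + \sqrt{7}$
$\left(58 - -90\right) v{\left(1 \right)} = \left(58 - -90\right) \left(-4 + \sqrt{7}\right) = \left(58 + 90\right) \left(-4 + \sqrt{7}\right) = 148 \left(-4 + \sqrt{7}\right) = -592 + 148 \sqrt{7}$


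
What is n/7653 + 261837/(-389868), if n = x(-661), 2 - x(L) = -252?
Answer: -634937363/994553268 ≈ -0.63841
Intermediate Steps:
x(L) = 254 (x(L) = 2 - 1*(-252) = 2 + 252 = 254)
n = 254
n/7653 + 261837/(-389868) = 254/7653 + 261837/(-389868) = 254*(1/7653) + 261837*(-1/389868) = 254/7653 - 87279/129956 = -634937363/994553268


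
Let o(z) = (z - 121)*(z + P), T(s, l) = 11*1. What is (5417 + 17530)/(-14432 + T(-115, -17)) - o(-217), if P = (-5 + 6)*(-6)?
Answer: -362330467/4807 ≈ -75376.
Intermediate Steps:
P = -6 (P = 1*(-6) = -6)
T(s, l) = 11
o(z) = (-121 + z)*(-6 + z) (o(z) = (z - 121)*(z - 6) = (-121 + z)*(-6 + z))
(5417 + 17530)/(-14432 + T(-115, -17)) - o(-217) = (5417 + 17530)/(-14432 + 11) - (726 + (-217)² - 127*(-217)) = 22947/(-14421) - (726 + 47089 + 27559) = 22947*(-1/14421) - 1*75374 = -7649/4807 - 75374 = -362330467/4807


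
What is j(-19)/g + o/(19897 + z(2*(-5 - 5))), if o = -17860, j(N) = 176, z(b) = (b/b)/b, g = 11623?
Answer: -4081698336/4625244997 ≈ -0.88248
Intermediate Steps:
z(b) = 1/b
j(-19)/g + o/(19897 + z(2*(-5 - 5))) = 176/11623 - 17860/(19897 + 1/(2*(-5 - 5))) = 176*(1/11623) - 17860/(19897 + 1/(2*(-10))) = 176/11623 - 17860/(19897 + 1/(-20)) = 176/11623 - 17860/(19897 - 1/20) = 176/11623 - 17860/397939/20 = 176/11623 - 17860*20/397939 = 176/11623 - 357200/397939 = -4081698336/4625244997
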